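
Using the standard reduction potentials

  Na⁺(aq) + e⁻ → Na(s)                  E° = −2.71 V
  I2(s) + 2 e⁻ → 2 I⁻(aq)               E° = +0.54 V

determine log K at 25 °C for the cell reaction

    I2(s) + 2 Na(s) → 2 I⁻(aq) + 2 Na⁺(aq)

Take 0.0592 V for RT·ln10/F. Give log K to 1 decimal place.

log K = 109.8

The I₂/I⁻ couple is reduced (cathode); E°cell = +0.54 − (−2.71) = +3.25 V with n = 2.
At equilibrium E = 0, so log K = nE°cell / 0.0592 = (2)(+3.25) / 0.0592 = 109.8.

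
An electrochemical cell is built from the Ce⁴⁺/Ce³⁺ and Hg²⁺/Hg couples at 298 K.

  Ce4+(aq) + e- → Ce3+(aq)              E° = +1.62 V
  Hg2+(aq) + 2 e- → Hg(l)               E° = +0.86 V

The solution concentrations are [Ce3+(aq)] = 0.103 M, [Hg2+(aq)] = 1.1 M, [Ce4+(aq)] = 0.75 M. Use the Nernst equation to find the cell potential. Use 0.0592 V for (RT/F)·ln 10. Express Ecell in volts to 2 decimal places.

The Ce⁴⁺/Ce³⁺ couple has the more positive E°, so it is the cathode; Hg²⁺/Hg is the anode.
E°cell = +1.62 − (+0.86) = +0.76 V, with n = 2 electrons transferred.
The balanced reaction is 2 Ce4+(aq) + Hg(l) → 2 Ce3+(aq) + Hg2+(aq), so Q = ([Ce3+(aq)]^2·[Hg2+(aq)]) / [Ce4+(aq)]^2 = 0.0207 and log Q = −1.683.
Applying E = E° − (RT ln10/nF)·log Q gives +0.76 − (0.0592/2)(−1.683) = +0.81 V.

+0.81 V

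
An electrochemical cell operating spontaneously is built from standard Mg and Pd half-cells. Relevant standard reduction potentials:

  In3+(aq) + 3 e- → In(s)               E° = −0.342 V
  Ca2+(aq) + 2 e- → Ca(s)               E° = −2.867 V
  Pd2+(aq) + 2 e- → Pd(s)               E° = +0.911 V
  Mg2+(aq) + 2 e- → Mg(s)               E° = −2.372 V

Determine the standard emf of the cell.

+3.283 V

The Pd²⁺/Pd couple has the higher E°, so Pd ion is reduced (cathode) and Mg is oxidized (anode).
E°cell = E°(cathode) − E°(anode) = +0.911 − (−2.372) = +3.283 V.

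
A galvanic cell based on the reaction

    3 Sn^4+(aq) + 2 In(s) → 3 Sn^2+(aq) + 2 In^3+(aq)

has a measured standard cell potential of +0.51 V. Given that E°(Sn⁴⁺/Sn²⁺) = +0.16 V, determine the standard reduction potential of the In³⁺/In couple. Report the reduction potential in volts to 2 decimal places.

−0.35 V

In the reaction as written the Sn⁴⁺/Sn²⁺ couple is reduced (cathode) and In³⁺/In is oxidized (anode), so E°cell = E°(Sn⁴⁺/Sn²⁺) − E°(In³⁺/In).
E°(In³⁺/In) = E°(cathode) − E°cell = +0.16 − (+0.51) = −0.35 V.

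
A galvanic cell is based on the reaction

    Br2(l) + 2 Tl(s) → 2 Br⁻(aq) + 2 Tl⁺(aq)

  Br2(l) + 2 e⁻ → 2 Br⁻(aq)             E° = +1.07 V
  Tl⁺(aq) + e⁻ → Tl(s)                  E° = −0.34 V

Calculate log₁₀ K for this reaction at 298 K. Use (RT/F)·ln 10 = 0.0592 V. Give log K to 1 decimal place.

The Br₂/Br⁻ couple is reduced (cathode); E°cell = +1.07 − (−0.34) = +1.41 V with n = 2.
At equilibrium E = 0, so log K = nE°cell / 0.0592 = (2)(+1.41) / 0.0592 = 47.6.

log K = 47.6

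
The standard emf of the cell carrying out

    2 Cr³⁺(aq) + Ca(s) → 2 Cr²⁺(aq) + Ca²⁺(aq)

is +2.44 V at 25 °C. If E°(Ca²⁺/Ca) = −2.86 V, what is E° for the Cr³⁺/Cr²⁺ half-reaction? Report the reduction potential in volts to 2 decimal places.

In the reaction as written the Cr³⁺/Cr²⁺ couple is reduced (cathode) and Ca²⁺/Ca is oxidized (anode), so E°cell = E°(Cr³⁺/Cr²⁺) − E°(Ca²⁺/Ca).
E°(Cr³⁺/Cr²⁺) = E°cell + E°(anode) = +2.44 + (−2.86) = −0.42 V.

−0.42 V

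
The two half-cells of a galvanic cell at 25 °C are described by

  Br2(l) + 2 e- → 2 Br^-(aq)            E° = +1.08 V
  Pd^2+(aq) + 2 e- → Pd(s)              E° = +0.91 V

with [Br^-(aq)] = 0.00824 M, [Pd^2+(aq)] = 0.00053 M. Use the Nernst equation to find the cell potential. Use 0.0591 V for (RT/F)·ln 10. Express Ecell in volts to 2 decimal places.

+0.39 V

Since E°(Br₂/Br⁻) > E°(Pd²⁺/Pd), Br₂/Br⁻ serves as the cathode.
E°cell = +1.08 − (+0.91) = +0.17 V, with n = 2 electrons transferred.
The balanced reaction is Br2(l) + Pd(s) → 2 Br^-(aq) + Pd^2+(aq), so Q = [Br^-(aq)]^2·[Pd^2+(aq)] = 3.6×10^−8 and log Q = −7.444.
Applying E = E° − (RT ln10/nF)·log Q gives +0.17 − (0.0591/2)(−7.444) = +0.39 V.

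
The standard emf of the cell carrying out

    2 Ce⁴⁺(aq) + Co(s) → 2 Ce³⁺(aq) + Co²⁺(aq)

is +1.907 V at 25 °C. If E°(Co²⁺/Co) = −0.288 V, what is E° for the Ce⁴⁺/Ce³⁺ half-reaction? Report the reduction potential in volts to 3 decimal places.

+1.619 V

In the reaction as written the Ce⁴⁺/Ce³⁺ couple is reduced (cathode) and Co²⁺/Co is oxidized (anode), so E°cell = E°(Ce⁴⁺/Ce³⁺) − E°(Co²⁺/Co).
E°(Ce⁴⁺/Ce³⁺) = E°cell + E°(anode) = +1.907 + (−0.288) = +1.619 V.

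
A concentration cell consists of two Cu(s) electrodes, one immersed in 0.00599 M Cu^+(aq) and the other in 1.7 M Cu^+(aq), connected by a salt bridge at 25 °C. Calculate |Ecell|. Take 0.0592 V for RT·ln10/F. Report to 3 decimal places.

0.145 V

For a concentration cell E°cell = 0, since both electrodes use the same couple.
The compartment with the higher Cu^+(aq) concentration (1.7 M) acts as the cathode; ions are reduced there and produced at the dilute (0.00599 M) anode.
With n = 1, Ecell = −(0.0592/1)·log([dilute]/[conc]) = −(0.0592/1)·log(0.00599/1.7) = +0.145 V.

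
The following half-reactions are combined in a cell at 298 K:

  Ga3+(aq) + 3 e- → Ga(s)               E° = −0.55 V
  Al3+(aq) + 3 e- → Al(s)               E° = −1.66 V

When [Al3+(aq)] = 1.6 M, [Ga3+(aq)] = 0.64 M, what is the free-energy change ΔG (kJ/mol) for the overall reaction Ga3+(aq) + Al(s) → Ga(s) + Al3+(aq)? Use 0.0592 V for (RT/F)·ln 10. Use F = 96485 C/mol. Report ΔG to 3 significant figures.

−319 kJ/mol

E°cell = −0.55 − (−1.66) = +1.11 V; the balanced reaction transfers n = 3 electrons.
The reaction quotient is [Al3+(aq)] / [Ga3+(aq)] = 2.5; by Nernst, E = +1.11 − (0.0592/3)(0.398) = +1.1021 V.
ΔG = −nFE = −(3)(96485)(+1.1021) J/mol = −319 kJ/mol.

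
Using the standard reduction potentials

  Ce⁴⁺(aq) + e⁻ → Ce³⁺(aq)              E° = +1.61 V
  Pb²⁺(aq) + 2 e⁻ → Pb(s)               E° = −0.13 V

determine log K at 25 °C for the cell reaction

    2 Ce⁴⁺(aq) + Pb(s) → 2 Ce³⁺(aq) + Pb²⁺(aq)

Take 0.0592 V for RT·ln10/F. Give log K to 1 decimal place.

log K = 58.8

The Ce⁴⁺/Ce³⁺ couple is reduced (cathode); E°cell = +1.61 − (−0.13) = +1.74 V with n = 2.
At equilibrium E = 0, so log K = nE°cell / 0.0592 = (2)(+1.74) / 0.0592 = 58.8.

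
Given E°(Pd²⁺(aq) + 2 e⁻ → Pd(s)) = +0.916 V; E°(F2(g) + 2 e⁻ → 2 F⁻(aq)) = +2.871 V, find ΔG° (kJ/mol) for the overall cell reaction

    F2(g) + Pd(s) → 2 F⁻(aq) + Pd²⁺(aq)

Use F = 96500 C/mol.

−377 kJ/mol

In the reaction as written F2(g) is reduced, so the F₂/F⁻ couple is the cathode and Pd²⁺/Pd is the anode.
E°cell = +2.871 − (+0.916) = +1.955 V; balancing electrons gives n = 2.
ΔG° = −nFE°cell = −(2)(96500)(+1.955) J/mol = −377 kJ/mol.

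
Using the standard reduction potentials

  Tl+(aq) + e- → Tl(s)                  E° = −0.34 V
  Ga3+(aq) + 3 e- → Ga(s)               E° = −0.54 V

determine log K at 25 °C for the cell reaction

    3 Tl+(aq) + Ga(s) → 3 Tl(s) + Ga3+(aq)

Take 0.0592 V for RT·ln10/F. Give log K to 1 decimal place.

log K = 10.1

The Tl⁺/Tl couple is reduced (cathode); E°cell = −0.34 − (−0.54) = +0.20 V with n = 3.
At equilibrium E = 0, so log K = nE°cell / 0.0592 = (3)(+0.20) / 0.0592 = 10.1.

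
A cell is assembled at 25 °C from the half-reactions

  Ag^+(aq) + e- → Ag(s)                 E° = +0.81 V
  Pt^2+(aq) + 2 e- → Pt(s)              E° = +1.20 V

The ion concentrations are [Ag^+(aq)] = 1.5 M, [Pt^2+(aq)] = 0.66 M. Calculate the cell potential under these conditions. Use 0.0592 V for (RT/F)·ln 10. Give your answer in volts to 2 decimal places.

+0.37 V

The Pt²⁺/Pt couple has the more positive E°, so it is the cathode; Ag⁺/Ag is the anode.
E°cell = +1.20 − (+0.81) = +0.39 V, with n = 2 electrons transferred.
For the overall reaction Pt^2+(aq) + 2 Ag(s) → Pt(s) + 2 Ag^+(aq), Q = [Ag^+(aq)]^2 / [Pt^2+(aq)] = 3.41, giving log Q = 0.533.
By the Nernst equation, E = +0.39 − (0.0592/2)·(0.533) = +0.37 V.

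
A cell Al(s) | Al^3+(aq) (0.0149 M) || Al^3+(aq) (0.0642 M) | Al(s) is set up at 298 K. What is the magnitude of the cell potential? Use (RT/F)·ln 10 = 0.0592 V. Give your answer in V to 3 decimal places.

For a concentration cell E°cell = 0, since both electrodes use the same couple.
The compartment with the higher Al^3+(aq) concentration (0.0642 M) acts as the cathode; ions are reduced there and produced at the dilute (0.0149 M) anode.
With n = 3, Ecell = −(0.0592/3)·log([dilute]/[conc]) = −(0.0592/3)·log(0.0149/0.0642) = +0.013 V.

0.013 V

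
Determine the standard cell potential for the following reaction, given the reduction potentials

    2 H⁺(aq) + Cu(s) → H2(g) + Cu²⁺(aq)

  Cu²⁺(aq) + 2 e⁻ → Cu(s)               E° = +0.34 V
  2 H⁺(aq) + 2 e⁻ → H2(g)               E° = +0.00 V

H⁺(aq) gains electrons, so the 2H⁺/H₂ couple is the cathode; the Cu²⁺/Cu couple is the anode.
E°cell = E°(cathode) − E°(anode) = +0.00 − (+0.34) = −0.34 V.

−0.34 V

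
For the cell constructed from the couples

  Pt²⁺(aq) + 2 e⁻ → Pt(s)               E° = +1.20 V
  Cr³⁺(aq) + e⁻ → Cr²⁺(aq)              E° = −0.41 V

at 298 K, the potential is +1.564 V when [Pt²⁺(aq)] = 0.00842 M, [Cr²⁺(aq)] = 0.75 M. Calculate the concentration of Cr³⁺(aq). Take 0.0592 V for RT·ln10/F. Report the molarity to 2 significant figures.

0.41 M

The Pt²⁺/Pt couple has the larger reduction potential, so it is the cathode: E°cell = +1.20 − (−0.41) = +1.61 V and n = 2.
Since E = E° − (0.0592/n)·log Q, log Q = n(E° − E)/0.0592 = 1.554.
Balancing electrons gives Pt²⁺(aq) + 2 Cr²⁺(aq) → Pt(s) + 2 Cr³⁺(aq); thus Q = [Cr³⁺(aq)]^2 / ([Pt²⁺(aq)]·[Cr²⁺(aq)]^2).
Isolating [Cr³⁺(aq)] in Q = 10^{1.554} yields log [Cr³⁺(aq)] = −0.385, i.e. 0.41 M.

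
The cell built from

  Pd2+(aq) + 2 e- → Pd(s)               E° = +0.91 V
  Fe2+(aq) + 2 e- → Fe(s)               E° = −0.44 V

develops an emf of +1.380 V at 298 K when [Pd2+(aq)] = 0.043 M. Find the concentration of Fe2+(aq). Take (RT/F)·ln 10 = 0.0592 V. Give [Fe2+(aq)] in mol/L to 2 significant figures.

0.0042 M

The Pd²⁺/Pd couple has the larger reduction potential, so it is the cathode: E°cell = +0.91 − (−0.44) = +1.35 V and n = 2.
Rearranging E = E° − (0.0592/n)·log Q gives log Q = 2(+1.35 − (+1.380))/0.0592 = −1.014.
For Pd2+(aq) + Fe(s) → Pd(s) + Fe2+(aq), the reaction quotient is Q = [Fe2+(aq)] / [Pd2+(aq)].
Solving for the unknown gives log [Fe2+(aq)] = −2.381, so [Fe2+(aq)] ≈ 0.0042 M.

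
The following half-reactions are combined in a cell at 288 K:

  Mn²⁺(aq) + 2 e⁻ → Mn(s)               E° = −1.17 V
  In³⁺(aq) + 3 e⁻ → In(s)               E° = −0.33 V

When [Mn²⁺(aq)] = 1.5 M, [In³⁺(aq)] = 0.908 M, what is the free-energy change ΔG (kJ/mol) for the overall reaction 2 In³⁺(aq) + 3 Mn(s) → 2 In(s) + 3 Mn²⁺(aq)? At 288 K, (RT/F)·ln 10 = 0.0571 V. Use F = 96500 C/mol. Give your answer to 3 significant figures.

−483 kJ/mol

The standard cell potential is −0.33 − (−1.17) = +0.84 V, with n = 6 electrons in the balanced equation.
Here Q = [Mn²⁺(aq)]^3 / [In³⁺(aq)]^2 = 4.09 (log Q = 0.612), giving E = +0.84 − (0.0571/6)·(0.612) = +0.8342 V.
Finally ΔG = −nFE = −(6)(96500 C/mol)(+0.8342 V) = −483 kJ/mol.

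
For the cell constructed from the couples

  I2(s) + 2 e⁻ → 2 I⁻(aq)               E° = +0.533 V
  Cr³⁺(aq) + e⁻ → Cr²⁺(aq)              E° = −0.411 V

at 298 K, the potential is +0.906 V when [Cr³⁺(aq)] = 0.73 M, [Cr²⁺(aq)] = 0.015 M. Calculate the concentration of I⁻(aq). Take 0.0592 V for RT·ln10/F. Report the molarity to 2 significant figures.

The I₂/I⁻ couple has the larger reduction potential, so it is the cathode: E°cell = +0.533 − (−0.411) = +0.944 V and n = 2.
From the Nernst equation, log Q = n(E° − E)/0.0592 = 2·(+0.944 − (+0.906))/0.0592 = 1.284.
The balanced reaction is I2(s) + 2 Cr²⁺(aq) → 2 I⁻(aq) + 2 Cr³⁺(aq), so Q = ([I⁻(aq)]^2·[Cr³⁺(aq)]^2) / [Cr²⁺(aq)]^2.
Isolating [I⁻(aq)] in Q = 10^{1.284} yields log [I⁻(aq)] = −1.045, i.e. 0.090 M.

0.090 M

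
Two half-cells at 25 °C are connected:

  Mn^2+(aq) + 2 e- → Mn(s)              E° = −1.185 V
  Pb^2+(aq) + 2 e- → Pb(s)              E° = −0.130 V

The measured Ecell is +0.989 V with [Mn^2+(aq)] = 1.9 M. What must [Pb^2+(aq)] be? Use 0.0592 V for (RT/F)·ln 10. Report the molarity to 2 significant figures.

0.011 M

With Pb²⁺/Pb at the cathode and Mn²⁺/Mn at the anode, E°cell = −0.130 − (−1.185) = +1.055 V (n = 2).
Rearranging E = E° − (0.0592/n)·log Q gives log Q = 2(+1.055 − (+0.989))/0.0592 = 2.230.
Balancing electrons gives Pb^2+(aq) + Mn(s) → Pb(s) + Mn^2+(aq); thus Q = [Mn^2+(aq)] / [Pb^2+(aq)].
Substituting the known concentrations and solving, log [Pb^2+(aq)] = −1.951 and [Pb^2+(aq)] = 0.011 M.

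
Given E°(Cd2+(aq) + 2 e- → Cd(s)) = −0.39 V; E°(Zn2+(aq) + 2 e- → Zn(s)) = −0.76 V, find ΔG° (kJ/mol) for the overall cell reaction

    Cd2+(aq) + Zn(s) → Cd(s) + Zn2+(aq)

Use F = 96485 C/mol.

In the reaction as written Cd2+(aq) is reduced, so the Cd²⁺/Cd couple is the cathode and Zn²⁺/Zn is the anode.
E°cell = −0.39 − (−0.76) = +0.37 V; balancing electrons gives n = 2.
ΔG° = −nFE°cell = −(2)(96485)(+0.37) J/mol = −71.4 kJ/mol.

−71.4 kJ/mol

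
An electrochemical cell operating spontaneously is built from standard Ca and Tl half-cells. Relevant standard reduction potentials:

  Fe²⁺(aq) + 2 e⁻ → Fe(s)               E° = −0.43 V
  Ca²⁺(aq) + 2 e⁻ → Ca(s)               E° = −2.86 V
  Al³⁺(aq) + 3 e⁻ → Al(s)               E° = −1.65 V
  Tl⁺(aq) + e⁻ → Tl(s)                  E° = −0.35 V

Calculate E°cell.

Of the two couples in this cell, the one with the more positive reduction potential is reduced at the cathode: here that is Tl⁺/Tl (−0.35 V); Ca²⁺/Ca (−2.86 V) is the anode.
E°cell = E°(cathode) − E°(anode) = −0.35 − (−2.86) = +2.51 V.

+2.51 V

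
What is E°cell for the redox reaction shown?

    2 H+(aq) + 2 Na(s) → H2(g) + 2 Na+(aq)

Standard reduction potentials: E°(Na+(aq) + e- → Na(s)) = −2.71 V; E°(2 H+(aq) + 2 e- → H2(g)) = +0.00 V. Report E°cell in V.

In the reaction as written, H+(aq) is reduced (cathode) and Na+(aq) is produced by oxidation at the anode.
E°cell = E°(cathode) − E°(anode) = +0.00 − (−2.71) = +2.71 V.
The positive value indicates the reaction is spontaneous as written.

+2.71 V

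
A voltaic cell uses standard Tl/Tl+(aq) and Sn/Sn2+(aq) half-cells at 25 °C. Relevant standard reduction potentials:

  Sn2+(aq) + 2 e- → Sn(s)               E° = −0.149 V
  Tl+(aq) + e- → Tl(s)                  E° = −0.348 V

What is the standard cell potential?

+0.199 V

Of the two couples in this cell, the one with the more positive reduction potential is reduced at the cathode: here that is Sn²⁺/Sn (−0.149 V); Tl⁺/Tl (−0.348 V) is the anode.
E°cell = E°(cathode) − E°(anode) = −0.149 − (−0.348) = +0.199 V.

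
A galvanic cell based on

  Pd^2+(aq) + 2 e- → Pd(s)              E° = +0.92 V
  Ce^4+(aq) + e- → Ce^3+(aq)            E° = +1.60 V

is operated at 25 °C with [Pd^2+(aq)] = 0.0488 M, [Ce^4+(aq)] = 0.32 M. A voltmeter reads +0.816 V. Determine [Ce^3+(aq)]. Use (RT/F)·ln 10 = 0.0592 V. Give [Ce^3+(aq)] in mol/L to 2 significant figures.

The Ce⁴⁺/Ce³⁺ couple has the larger reduction potential, so it is the cathode: E°cell = +1.60 − (+0.92) = +0.68 V and n = 2.
Since E = E° − (0.0592/n)·log Q, log Q = n(E° − E)/0.0592 = −4.595.
For 2 Ce^4+(aq) + Pd(s) → 2 Ce^3+(aq) + Pd^2+(aq), the reaction quotient is Q = ([Ce^3+(aq)]^2·[Pd^2+(aq)]) / [Ce^4+(aq)]^2.
Substituting the known concentrations and solving, log [Ce^3+(aq)] = −2.137 and [Ce^3+(aq)] = 0.0073 M.

0.0073 M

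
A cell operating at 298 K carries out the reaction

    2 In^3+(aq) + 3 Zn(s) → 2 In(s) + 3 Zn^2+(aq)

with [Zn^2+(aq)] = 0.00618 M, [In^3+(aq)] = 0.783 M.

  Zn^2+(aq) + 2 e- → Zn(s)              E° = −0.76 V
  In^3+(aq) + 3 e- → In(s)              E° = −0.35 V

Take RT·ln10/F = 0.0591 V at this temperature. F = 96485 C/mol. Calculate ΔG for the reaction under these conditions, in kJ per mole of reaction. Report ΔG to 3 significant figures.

−274 kJ/mol

With In³⁺/In reduced at the cathode, E°cell = −0.35 − (−0.76) = +0.41 V and n = 6.
Q = [Zn^2+(aq)]^3 / [In^3+(aq)]^2 = 3.85×10^−7, so log Q = −6.415 and E = +0.41 − (0.0591/6)(−6.415) = +0.4732 V.
ΔG = −nFE = −(6)(96485)(+0.4732) J/mol = −274 kJ/mol.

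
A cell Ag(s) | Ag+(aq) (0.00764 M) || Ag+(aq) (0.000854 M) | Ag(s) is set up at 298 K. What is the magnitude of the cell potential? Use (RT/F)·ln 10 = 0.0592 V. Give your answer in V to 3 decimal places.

0.056 V

For a concentration cell E°cell = 0, since both electrodes use the same couple.
The compartment with the higher Ag+(aq) concentration (0.00764 M) acts as the cathode; ions are reduced there and produced at the dilute (0.000854 M) anode.
With n = 1, Ecell = −(0.0592/1)·log([dilute]/[conc]) = −(0.0592/1)·log(0.000854/0.00764) = +0.056 V.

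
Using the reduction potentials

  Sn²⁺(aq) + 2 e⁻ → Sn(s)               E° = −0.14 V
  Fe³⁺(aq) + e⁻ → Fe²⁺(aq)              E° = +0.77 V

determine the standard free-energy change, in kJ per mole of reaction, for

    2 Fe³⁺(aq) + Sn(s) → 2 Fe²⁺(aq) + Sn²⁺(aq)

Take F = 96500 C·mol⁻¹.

−176 kJ/mol

In the reaction as written Fe³⁺(aq) is reduced, so the Fe³⁺/Fe²⁺ couple is the cathode and Sn²⁺/Sn is the anode.
E°cell = +0.77 − (−0.14) = +0.91 V; balancing electrons gives n = 2.
ΔG° = −nFE°cell = −(2)(96500)(+0.91) J/mol = −176 kJ/mol.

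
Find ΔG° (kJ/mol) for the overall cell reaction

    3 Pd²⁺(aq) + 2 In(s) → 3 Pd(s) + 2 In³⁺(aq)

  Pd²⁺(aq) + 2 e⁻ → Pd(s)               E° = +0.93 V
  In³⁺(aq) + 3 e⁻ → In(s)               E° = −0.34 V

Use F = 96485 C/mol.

−735 kJ/mol

In the reaction as written Pd²⁺(aq) is reduced, so the Pd²⁺/Pd couple is the cathode and In³⁺/In is the anode.
E°cell = +0.93 − (−0.34) = +1.27 V; balancing electrons gives n = 6.
ΔG° = −nFE°cell = −(6)(96485)(+1.27) J/mol = −735 kJ/mol.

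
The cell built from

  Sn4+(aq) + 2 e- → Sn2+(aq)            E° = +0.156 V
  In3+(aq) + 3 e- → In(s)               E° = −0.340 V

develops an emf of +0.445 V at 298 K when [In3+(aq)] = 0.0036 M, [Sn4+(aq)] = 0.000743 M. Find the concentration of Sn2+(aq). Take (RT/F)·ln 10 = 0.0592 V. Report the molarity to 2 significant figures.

Sn⁴⁺/Sn²⁺ is the cathode (higher E°); E°cell = +0.156 − (−0.340) = +0.496 V with n = 6.
Since E = E° − (0.0592/n)·log Q, log Q = n(E° − E)/0.0592 = 5.169.
For 3 Sn4+(aq) + 2 In(s) → 3 Sn2+(aq) + 2 In3+(aq), the reaction quotient is Q = ([Sn2+(aq)]^3·[In3+(aq)]^2) / [Sn4+(aq)]^3.
Isolating [Sn2+(aq)] in Q = 10^{5.169} yields log [Sn2+(aq)] = 0.223, i.e. 1.7 M.

1.7 M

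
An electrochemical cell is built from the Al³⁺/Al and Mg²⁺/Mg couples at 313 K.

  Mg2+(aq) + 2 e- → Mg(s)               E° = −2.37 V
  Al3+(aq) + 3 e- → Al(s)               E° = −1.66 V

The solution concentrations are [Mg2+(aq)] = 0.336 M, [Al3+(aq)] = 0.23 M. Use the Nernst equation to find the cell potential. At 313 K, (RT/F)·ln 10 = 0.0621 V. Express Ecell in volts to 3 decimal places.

+0.711 V

Al³⁺/Al is reduced (cathode, E° = −1.66 V) and Mg²⁺/Mg is oxidized (anode).
E°cell = E°cat − E°an = −1.66 − (−2.37) = +0.71 V; n = 6.
Balancing gives 2 Al3+(aq) + 3 Mg(s) → 2 Al(s) + 3 Mg2+(aq); hence Q = [Mg2+(aq)]^3 / [Al3+(aq)]^2 = 0.717 (log Q = −0.144).
By the Nernst equation, E = +0.71 − (0.0621/6)·(−0.144) = +0.711 V.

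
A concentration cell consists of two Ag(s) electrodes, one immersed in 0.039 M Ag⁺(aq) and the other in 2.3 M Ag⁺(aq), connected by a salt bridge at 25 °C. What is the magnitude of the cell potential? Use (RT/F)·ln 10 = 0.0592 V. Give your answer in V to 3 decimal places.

For a concentration cell E°cell = 0, since both electrodes use the same couple.
The compartment with the higher Ag⁺(aq) concentration (2.3 M) acts as the cathode; ions are reduced there and produced at the dilute (0.039 M) anode.
With n = 1, Ecell = −(0.0592/1)·log([dilute]/[conc]) = −(0.0592/1)·log(0.039/2.3) = +0.105 V.

0.105 V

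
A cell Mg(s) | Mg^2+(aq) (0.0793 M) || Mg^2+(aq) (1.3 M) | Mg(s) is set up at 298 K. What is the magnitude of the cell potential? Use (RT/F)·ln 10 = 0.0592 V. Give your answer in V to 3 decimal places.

0.036 V

For a concentration cell E°cell = 0, since both electrodes use the same couple.
The compartment with the higher Mg^2+(aq) concentration (1.3 M) acts as the cathode; ions are reduced there and produced at the dilute (0.0793 M) anode.
With n = 2, Ecell = −(0.0592/2)·log([dilute]/[conc]) = −(0.0592/2)·log(0.0793/1.3) = +0.036 V.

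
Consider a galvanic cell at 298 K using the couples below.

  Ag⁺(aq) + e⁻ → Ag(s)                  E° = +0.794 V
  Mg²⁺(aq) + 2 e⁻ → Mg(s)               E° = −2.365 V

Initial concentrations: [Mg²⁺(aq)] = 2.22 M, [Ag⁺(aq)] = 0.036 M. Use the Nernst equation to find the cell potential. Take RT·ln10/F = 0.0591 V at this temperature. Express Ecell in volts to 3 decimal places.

+3.063 V

Ag⁺/Ag is reduced (cathode, E° = +0.794 V) and Mg²⁺/Mg is oxidized (anode).
E°cell = +0.794 − (−2.365) = +3.159 V, with n = 2 electrons transferred.
Balancing gives 2 Ag⁺(aq) + Mg(s) → 2 Ag(s) + Mg²⁺(aq); hence Q = [Mg²⁺(aq)] / [Ag⁺(aq)]^2 = 1.71×10^3 (log Q = 3.234).
By the Nernst equation, E = +3.159 − (0.0591/2)·(3.234) = +3.063 V.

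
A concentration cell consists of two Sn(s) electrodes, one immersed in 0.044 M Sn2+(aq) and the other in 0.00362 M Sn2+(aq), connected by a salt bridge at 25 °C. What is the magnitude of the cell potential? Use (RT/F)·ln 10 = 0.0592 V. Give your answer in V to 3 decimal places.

0.032 V

For a concentration cell E°cell = 0, since both electrodes use the same couple.
The compartment with the higher Sn2+(aq) concentration (0.044 M) acts as the cathode; ions are reduced there and produced at the dilute (0.00362 M) anode.
With n = 2, Ecell = −(0.0592/2)·log([dilute]/[conc]) = −(0.0592/2)·log(0.00362/0.044) = +0.032 V.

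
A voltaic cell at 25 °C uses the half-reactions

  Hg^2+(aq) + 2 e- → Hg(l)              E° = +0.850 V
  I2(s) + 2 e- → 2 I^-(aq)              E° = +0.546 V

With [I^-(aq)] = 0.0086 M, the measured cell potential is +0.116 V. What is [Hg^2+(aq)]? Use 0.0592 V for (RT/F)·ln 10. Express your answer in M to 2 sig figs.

0.0060 M

The Hg²⁺/Hg couple has the larger reduction potential, so it is the cathode: E°cell = +0.850 − (+0.546) = +0.304 V and n = 2.
From the Nernst equation, log Q = n(E° − E)/0.0592 = 2·(+0.304 − (+0.116))/0.0592 = 6.351.
The balanced reaction is Hg^2+(aq) + 2 I^-(aq) → Hg(l) + I2(s), so Q = 1 / ([Hg^2+(aq)]·[I^-(aq)]^2).
Substituting the known concentrations and solving, log [Hg^2+(aq)] = −2.220 and [Hg^2+(aq)] = 0.0060 M.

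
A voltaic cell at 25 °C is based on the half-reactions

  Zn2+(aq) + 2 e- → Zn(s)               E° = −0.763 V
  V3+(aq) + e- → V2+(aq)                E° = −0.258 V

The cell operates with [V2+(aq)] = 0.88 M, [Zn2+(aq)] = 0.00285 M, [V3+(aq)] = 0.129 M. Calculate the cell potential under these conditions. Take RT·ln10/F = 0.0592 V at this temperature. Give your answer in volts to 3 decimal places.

+0.531 V

V³⁺/V²⁺ is reduced (cathode, E° = −0.258 V) and Zn²⁺/Zn is oxidized (anode).
The standard potential is −0.258 − (−0.763) = +0.505 V and the balanced reaction transfers n = 2 electrons.
Balancing gives 2 V3+(aq) + Zn(s) → 2 V2+(aq) + Zn2+(aq); hence Q = ([V2+(aq)]^2·[Zn2+(aq)]) / [V3+(aq)]^2 = 0.133 (log Q = −0.877).
Applying E = E° − (RT ln10/nF)·log Q gives +0.505 − (0.0592/2)(−0.877) = +0.531 V.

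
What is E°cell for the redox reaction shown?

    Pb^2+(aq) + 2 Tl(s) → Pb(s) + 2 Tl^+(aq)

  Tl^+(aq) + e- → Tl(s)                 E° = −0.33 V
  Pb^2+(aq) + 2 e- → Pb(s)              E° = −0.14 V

Pb^2+(aq) gains electrons, so the Pb²⁺/Pb couple is the cathode; the Tl⁺/Tl couple is the anode.
E°cell = E°(cathode) − E°(anode) = −0.14 − (−0.33) = +0.19 V.

+0.19 V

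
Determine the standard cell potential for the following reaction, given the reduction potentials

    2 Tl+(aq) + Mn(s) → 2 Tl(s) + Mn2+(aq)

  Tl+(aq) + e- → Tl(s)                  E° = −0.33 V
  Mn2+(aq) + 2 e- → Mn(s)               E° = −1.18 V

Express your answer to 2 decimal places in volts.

+0.85 V

In the reaction as written, Tl+(aq) is reduced (cathode) and Mn2+(aq) is produced by oxidation at the anode.
E°cell = E°(cathode) − E°(anode) = −0.33 − (−1.18) = +0.85 V.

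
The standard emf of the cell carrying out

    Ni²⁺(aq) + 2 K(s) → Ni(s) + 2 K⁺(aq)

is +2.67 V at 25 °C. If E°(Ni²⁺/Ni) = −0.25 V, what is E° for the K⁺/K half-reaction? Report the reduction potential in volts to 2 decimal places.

In the reaction as written the Ni²⁺/Ni couple is reduced (cathode) and K⁺/K is oxidized (anode), so E°cell = E°(Ni²⁺/Ni) − E°(K⁺/K).
E°(K⁺/K) = E°(cathode) − E°cell = −0.25 − (+2.67) = −2.92 V.

−2.92 V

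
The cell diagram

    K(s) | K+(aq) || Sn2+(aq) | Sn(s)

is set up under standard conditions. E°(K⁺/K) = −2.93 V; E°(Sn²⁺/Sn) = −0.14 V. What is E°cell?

+2.79 V

By convention the left-hand electrode in cell notation is the anode (oxidation) and the right-hand electrode is the cathode (reduction).
E°cell = E°(right) − E°(left) = −0.14 − (−2.93) = +2.79 V.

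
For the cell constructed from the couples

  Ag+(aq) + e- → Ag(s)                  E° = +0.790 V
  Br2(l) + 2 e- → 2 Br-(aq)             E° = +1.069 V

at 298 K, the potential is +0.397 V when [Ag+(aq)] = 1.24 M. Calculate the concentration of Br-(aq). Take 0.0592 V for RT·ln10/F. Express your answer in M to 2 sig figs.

0.0082 M

Br₂/Br⁻ is the cathode (higher E°); E°cell = +1.069 − (+0.790) = +0.279 V with n = 2.
From the Nernst equation, log Q = n(E° − E)/0.0592 = 2·(+0.279 − (+0.397))/0.0592 = −3.986.
For Br2(l) + 2 Ag(s) → 2 Br-(aq) + 2 Ag+(aq), the reaction quotient is Q = [Br-(aq)]^2·[Ag+(aq)]^2.
Substituting the known concentrations and solving, log [Br-(aq)] = −2.086 and [Br-(aq)] = 0.0082 M.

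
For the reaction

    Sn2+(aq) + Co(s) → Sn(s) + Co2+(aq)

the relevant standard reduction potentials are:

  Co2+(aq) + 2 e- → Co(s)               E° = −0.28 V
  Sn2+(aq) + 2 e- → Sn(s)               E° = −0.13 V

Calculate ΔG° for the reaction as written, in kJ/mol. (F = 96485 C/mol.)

In the reaction as written Sn2+(aq) is reduced, so the Sn²⁺/Sn couple is the cathode and Co²⁺/Co is the anode.
E°cell = −0.13 − (−0.28) = +0.15 V; balancing electrons gives n = 2.
ΔG° = −nFE°cell = −(2)(96485)(+0.15) J/mol = −28.9 kJ/mol.

−28.9 kJ/mol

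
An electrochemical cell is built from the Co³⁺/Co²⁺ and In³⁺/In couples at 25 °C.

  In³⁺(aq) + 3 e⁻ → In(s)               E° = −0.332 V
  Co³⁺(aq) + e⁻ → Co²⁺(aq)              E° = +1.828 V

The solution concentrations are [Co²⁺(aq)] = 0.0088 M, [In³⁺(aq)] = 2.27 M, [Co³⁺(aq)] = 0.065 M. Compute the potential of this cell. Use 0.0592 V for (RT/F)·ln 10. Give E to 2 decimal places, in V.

+2.20 V

The Co³⁺/Co²⁺ couple has the more positive E°, so it is the cathode; In³⁺/In is the anode.
E°cell = +1.828 − (−0.332) = +2.160 V, with n = 3 electrons transferred.
The balanced reaction is 3 Co³⁺(aq) + In(s) → 3 Co²⁺(aq) + In³⁺(aq), so Q = ([Co²⁺(aq)]^3·[In³⁺(aq)]) / [Co³⁺(aq)]^3 = 0.00563 and log Q = −2.249.
E = E° − (0.0592/n)·log Q = +2.160 − (0.0592/3)(−2.249) = +2.20 V.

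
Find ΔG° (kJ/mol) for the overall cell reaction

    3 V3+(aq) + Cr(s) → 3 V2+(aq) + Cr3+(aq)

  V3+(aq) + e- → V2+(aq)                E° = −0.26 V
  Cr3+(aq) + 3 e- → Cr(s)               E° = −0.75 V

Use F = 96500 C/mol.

In the reaction as written V3+(aq) is reduced, so the V³⁺/V²⁺ couple is the cathode and Cr³⁺/Cr is the anode.
E°cell = −0.26 − (−0.75) = +0.49 V; balancing electrons gives n = 3.
ΔG° = −nFE°cell = −(3)(96500)(+0.49) J/mol = −142 kJ/mol.

−142 kJ/mol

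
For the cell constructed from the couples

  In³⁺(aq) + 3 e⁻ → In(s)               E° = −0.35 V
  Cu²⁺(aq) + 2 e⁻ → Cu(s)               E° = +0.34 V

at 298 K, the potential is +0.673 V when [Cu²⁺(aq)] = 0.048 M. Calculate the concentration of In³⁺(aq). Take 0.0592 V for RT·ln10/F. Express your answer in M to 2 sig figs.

With Cu²⁺/Cu at the cathode and In³⁺/In at the anode, E°cell = +0.34 − (−0.35) = +0.69 V (n = 6).
Since E = E° − (0.0592/n)·log Q, log Q = n(E° − E)/0.0592 = 1.723.
Balancing electrons gives 3 Cu²⁺(aq) + 2 In(s) → 3 Cu(s) + 2 In³⁺(aq); thus Q = [In³⁺(aq)]^2 / [Cu²⁺(aq)]^3.
Isolating [In³⁺(aq)] in Q = 10^{1.723} yields log [In³⁺(aq)] = −1.117, i.e. 0.076 M.

0.076 M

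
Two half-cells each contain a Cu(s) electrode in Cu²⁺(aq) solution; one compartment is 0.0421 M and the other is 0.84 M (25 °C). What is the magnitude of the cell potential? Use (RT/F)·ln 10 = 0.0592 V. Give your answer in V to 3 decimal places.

0.038 V

For a concentration cell E°cell = 0, since both electrodes use the same couple.
The compartment with the higher Cu²⁺(aq) concentration (0.84 M) acts as the cathode; ions are reduced there and produced at the dilute (0.0421 M) anode.
With n = 2, Ecell = −(0.0592/2)·log([dilute]/[conc]) = −(0.0592/2)·log(0.0421/0.84) = +0.038 V.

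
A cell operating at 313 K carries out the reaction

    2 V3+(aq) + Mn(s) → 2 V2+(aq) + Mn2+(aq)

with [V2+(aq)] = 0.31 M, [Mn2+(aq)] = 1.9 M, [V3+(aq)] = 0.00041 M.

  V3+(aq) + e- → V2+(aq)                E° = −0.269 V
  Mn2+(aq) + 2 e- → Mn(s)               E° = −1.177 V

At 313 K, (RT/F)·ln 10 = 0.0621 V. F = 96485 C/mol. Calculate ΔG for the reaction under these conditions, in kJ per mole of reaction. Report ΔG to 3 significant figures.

E°cell = −0.269 − (−1.177) = +0.908 V; the balanced reaction transfers n = 2 electrons.
The reaction quotient is ([V2+(aq)]^2·[Mn2+(aq)]) / [V3+(aq)]^2 = 1.09×10^6; by Nernst, E = +0.908 − (0.0621/2)(6.036) = +0.7206 V.
Then ΔG = −nFE = −2 × 96485 × +0.7206 J/mol = −139 kJ/mol.

−139 kJ/mol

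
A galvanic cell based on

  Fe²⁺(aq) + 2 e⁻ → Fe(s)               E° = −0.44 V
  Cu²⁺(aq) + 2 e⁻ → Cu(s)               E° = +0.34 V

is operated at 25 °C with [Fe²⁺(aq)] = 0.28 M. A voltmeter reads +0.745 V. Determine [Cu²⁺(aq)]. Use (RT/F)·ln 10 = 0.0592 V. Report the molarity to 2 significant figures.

The Cu²⁺/Cu couple has the larger reduction potential, so it is the cathode: E°cell = +0.34 − (−0.44) = +0.78 V and n = 2.
Since E = E° − (0.0592/n)·log Q, log Q = n(E° − E)/0.0592 = 1.182.
For Cu²⁺(aq) + Fe(s) → Cu(s) + Fe²⁺(aq), the reaction quotient is Q = [Fe²⁺(aq)] / [Cu²⁺(aq)].
Solving for the unknown gives log [Cu²⁺(aq)] = −1.735, so [Cu²⁺(aq)] ≈ 0.018 M.

0.018 M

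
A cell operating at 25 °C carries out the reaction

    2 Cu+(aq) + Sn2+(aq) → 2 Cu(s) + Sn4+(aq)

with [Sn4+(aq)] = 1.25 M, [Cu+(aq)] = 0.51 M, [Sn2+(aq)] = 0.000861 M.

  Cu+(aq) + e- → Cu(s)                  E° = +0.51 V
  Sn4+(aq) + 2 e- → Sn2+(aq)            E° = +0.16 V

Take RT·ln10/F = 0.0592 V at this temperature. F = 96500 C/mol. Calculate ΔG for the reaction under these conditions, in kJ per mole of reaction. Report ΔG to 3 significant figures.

With Cu⁺/Cu reduced at the cathode, E°cell = +0.51 − (+0.16) = +0.35 V and n = 2.
Here Q = [Sn4+(aq)] / ([Cu+(aq)]^2·[Sn2+(aq)]) = 5.58×10^3 (log Q = 3.747), giving E = +0.35 − (0.0592/2)·(3.747) = +0.2391 V.
ΔG = −nFE = −(2)(96500)(+0.2391) J/mol = −46.1 kJ/mol.

−46.1 kJ/mol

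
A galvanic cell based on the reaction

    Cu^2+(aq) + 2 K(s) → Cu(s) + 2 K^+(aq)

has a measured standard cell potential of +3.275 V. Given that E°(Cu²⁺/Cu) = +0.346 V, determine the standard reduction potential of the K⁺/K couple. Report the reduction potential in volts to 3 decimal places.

−2.929 V

In the reaction as written the Cu²⁺/Cu couple is reduced (cathode) and K⁺/K is oxidized (anode), so E°cell = E°(Cu²⁺/Cu) − E°(K⁺/K).
E°(K⁺/K) = E°(cathode) − E°cell = +0.346 − (+3.275) = −2.929 V.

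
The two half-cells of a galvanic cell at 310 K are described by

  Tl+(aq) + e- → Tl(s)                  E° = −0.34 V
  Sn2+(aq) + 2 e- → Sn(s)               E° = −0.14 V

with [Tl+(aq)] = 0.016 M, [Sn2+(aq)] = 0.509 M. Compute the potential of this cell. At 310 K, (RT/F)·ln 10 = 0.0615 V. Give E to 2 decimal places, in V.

+0.30 V

The Sn²⁺/Sn couple has the more positive E°, so it is the cathode; Tl⁺/Tl is the anode.
The standard potential is −0.14 − (−0.34) = +0.20 V and the balanced reaction transfers n = 2 electrons.
Balancing gives Sn2+(aq) + 2 Tl(s) → Sn(s) + 2 Tl+(aq); hence Q = [Tl+(aq)]^2 / [Sn2+(aq)] = 0.000503 (log Q = −3.298).
Applying E = E° − (RT ln10/nF)·log Q gives +0.20 − (0.0615/2)(−3.298) = +0.30 V.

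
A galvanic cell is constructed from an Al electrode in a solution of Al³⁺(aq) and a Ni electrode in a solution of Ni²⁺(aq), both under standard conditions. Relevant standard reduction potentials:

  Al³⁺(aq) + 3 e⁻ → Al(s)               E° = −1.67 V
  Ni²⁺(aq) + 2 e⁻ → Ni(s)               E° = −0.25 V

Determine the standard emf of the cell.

Of the two couples in this cell, the one with the more positive reduction potential is reduced at the cathode: here that is Ni²⁺/Ni (−0.25 V); Al³⁺/Al (−1.67 V) is the anode.
E°cell = E°(cathode) − E°(anode) = −0.25 − (−1.67) = +1.42 V.

+1.42 V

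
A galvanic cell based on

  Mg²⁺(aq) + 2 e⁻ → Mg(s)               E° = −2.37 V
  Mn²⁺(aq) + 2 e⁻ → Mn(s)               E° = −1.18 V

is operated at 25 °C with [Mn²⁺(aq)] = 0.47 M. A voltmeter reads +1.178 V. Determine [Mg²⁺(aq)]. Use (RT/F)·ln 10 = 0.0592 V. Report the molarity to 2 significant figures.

1.2 M

The Mn²⁺/Mn couple has the larger reduction potential, so it is the cathode: E°cell = −1.18 − (−2.37) = +1.19 V and n = 2.
Since E = E° − (0.0592/n)·log Q, log Q = n(E° − E)/0.0592 = 0.405.
Balancing electrons gives Mn²⁺(aq) + Mg(s) → Mn(s) + Mg²⁺(aq); thus Q = [Mg²⁺(aq)] / [Mn²⁺(aq)].
Solving for the unknown gives log [Mg²⁺(aq)] = 0.077, so [Mg²⁺(aq)] ≈ 1.2 M.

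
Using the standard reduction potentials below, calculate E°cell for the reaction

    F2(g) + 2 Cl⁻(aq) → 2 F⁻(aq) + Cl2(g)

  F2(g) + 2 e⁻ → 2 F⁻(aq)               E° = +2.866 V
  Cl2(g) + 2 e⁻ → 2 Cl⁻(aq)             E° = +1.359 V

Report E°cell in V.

F2(g) gains electrons, so the F₂/F⁻ couple is the cathode; the Cl₂/Cl⁻ couple is the anode.
E°cell = E°(cathode) − E°(anode) = +2.866 − (+1.359) = +1.507 V.
The positive value indicates the reaction is spontaneous as written.

+1.507 V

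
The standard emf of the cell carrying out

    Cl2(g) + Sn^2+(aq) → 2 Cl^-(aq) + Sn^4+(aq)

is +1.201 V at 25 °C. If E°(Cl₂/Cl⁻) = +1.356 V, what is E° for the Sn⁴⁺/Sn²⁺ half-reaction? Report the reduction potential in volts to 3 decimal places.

In the reaction as written the Cl₂/Cl⁻ couple is reduced (cathode) and Sn⁴⁺/Sn²⁺ is oxidized (anode), so E°cell = E°(Cl₂/Cl⁻) − E°(Sn⁴⁺/Sn²⁺).
E°(Sn⁴⁺/Sn²⁺) = E°(cathode) − E°cell = +1.356 − (+1.201) = +0.155 V.

+0.155 V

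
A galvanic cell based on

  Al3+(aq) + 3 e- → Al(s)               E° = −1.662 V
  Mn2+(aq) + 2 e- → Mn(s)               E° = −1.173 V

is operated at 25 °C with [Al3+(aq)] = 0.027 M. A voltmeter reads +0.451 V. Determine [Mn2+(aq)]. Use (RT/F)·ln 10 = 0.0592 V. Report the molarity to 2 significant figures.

0.0047 M

The Mn²⁺/Mn couple has the larger reduction potential, so it is the cathode: E°cell = −1.173 − (−1.662) = +0.489 V and n = 6.
Since E = E° − (0.0592/n)·log Q, log Q = n(E° − E)/0.0592 = 3.851.
The balanced reaction is 3 Mn2+(aq) + 2 Al(s) → 3 Mn(s) + 2 Al3+(aq), so Q = [Al3+(aq)]^2 / [Mn2+(aq)]^3.
Isolating [Mn2+(aq)] in Q = 10^{3.851} yields log [Mn2+(aq)] = −2.329, i.e. 0.0047 M.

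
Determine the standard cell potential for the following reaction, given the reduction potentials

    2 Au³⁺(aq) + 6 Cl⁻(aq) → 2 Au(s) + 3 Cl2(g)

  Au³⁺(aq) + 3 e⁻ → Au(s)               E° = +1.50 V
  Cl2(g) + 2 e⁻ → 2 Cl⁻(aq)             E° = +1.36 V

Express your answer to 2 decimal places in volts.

+0.14 V

Au³⁺(aq) gains electrons, so the Au³⁺/Au couple is the cathode; the Cl₂/Cl⁻ couple is the anode.
E°cell = E°(cathode) − E°(anode) = +1.50 − (+1.36) = +0.14 V.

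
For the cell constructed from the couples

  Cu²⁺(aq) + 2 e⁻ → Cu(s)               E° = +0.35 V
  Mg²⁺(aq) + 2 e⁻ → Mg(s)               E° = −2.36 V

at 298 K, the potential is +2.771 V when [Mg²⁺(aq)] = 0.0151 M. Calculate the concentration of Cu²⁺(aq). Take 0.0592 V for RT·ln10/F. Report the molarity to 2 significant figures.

With Cu²⁺/Cu at the cathode and Mg²⁺/Mg at the anode, E°cell = +0.35 − (−2.36) = +2.71 V (n = 2).
From the Nernst equation, log Q = n(E° − E)/0.0592 = 2·(+2.71 − (+2.771))/0.0592 = −2.061.
For Cu²⁺(aq) + Mg(s) → Cu(s) + Mg²⁺(aq), the reaction quotient is Q = [Mg²⁺(aq)] / [Cu²⁺(aq)].
Solving for the unknown gives log [Cu²⁺(aq)] = 0.240, so [Cu²⁺(aq)] ≈ 1.7 M.

1.7 M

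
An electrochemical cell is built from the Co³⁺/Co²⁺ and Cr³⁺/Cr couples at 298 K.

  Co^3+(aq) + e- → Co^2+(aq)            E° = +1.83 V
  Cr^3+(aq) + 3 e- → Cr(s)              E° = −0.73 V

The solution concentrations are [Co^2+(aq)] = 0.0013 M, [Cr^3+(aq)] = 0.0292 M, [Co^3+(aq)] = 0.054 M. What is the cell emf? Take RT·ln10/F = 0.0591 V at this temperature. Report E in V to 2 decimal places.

+2.69 V

Since E°(Co³⁺/Co²⁺) > E°(Cr³⁺/Cr), Co³⁺/Co²⁺ serves as the cathode.
E°cell = E°cat − E°an = +1.83 − (−0.73) = +2.56 V; n = 3.
For the overall reaction 3 Co^3+(aq) + Cr(s) → 3 Co^2+(aq) + Cr^3+(aq), Q = ([Co^2+(aq)]^3·[Cr^3+(aq)]) / [Co^3+(aq)]^3 = 4.07×10^−7, giving log Q = −6.390.
Applying E = E° − (RT ln10/nF)·log Q gives +2.56 − (0.0591/3)(−6.390) = +2.69 V.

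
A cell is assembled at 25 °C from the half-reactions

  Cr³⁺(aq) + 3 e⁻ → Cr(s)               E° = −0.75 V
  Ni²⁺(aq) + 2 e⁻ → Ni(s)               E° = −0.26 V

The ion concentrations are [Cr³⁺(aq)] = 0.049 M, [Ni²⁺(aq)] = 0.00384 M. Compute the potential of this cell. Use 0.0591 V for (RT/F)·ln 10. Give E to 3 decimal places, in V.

The Ni²⁺/Ni couple has the more positive E°, so it is the cathode; Cr³⁺/Cr is the anode.
The standard potential is −0.26 − (−0.75) = +0.49 V and the balanced reaction transfers n = 6 electrons.
The balanced reaction is 3 Ni²⁺(aq) + 2 Cr(s) → 3 Ni(s) + 2 Cr³⁺(aq), so Q = [Cr³⁺(aq)]^2 / [Ni²⁺(aq)]^3 = 4.24×10^4 and log Q = 4.627.
By the Nernst equation, E = +0.49 − (0.0591/6)·(4.627) = +0.444 V.

+0.444 V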